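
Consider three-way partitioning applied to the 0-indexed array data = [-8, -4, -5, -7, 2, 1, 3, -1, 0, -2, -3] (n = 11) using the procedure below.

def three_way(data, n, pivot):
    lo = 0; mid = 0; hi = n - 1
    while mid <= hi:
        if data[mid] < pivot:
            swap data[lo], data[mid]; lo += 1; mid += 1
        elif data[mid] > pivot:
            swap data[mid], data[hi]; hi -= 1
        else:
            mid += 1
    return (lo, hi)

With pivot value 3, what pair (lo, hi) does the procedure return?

(10, 10)

lo=0 mid=0 hi=10
-8<3: swap(0,0), lo=1 mid=1 ⇒ [-8, -4, -5, -7, 2, 1, 3, -1, 0, -2, -3]
-4<3: swap(1,1), lo=2 mid=2 ⇒ [-8, -4, -5, -7, 2, 1, 3, -1, 0, -2, -3]
-5<3: swap(2,2), lo=3 mid=3 ⇒ [-8, -4, -5, -7, 2, 1, 3, -1, 0, -2, -3]
-7<3: swap(3,3), lo=4 mid=4 ⇒ [-8, -4, -5, -7, 2, 1, 3, -1, 0, -2, -3]
2<3: swap(4,4), lo=5 mid=5 ⇒ [-8, -4, -5, -7, 2, 1, 3, -1, 0, -2, -3]
1<3: swap(5,5), lo=6 mid=6 ⇒ [-8, -4, -5, -7, 2, 1, 3, -1, 0, -2, -3]
3=3: mid=7
-1<3: swap(6,7), lo=7 mid=8 ⇒ [-8, -4, -5, -7, 2, 1, -1, 3, 0, -2, -3]
0<3: swap(7,8), lo=8 mid=9 ⇒ [-8, -4, -5, -7, 2, 1, -1, 0, 3, -2, -3]
-2<3: swap(8,9), lo=9 mid=10 ⇒ [-8, -4, -5, -7, 2, 1, -1, 0, -2, 3, -3]
-3<3: swap(9,10), lo=10 mid=11 ⇒ [-8, -4, -5, -7, 2, 1, -1, 0, -2, -3, 3]
done. lo=10 hi=10; data=[-8, -4, -5, -7, 2, 1, -1, 0, -2, -3, 3]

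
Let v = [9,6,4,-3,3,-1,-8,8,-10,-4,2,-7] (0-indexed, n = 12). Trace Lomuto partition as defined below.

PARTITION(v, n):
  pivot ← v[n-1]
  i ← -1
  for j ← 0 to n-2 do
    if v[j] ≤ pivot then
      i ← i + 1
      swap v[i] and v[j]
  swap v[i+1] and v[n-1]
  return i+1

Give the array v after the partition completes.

pivot = v[11] = -7; i = -1
j=0: v[0]=9 > -7 → no swap
j=1: v[1]=6 > -7 → no swap
j=2: v[2]=4 > -7 → no swap
j=3: v[3]=-3 > -7 → no swap
j=4: v[4]=3 > -7 → no swap
j=5: v[5]=-1 > -7 → no swap
j=6: v[6]=-8 ≤ -7 → i=0, swap v[0],v[6] → [-8,6,4,-3,3,-1,9,8,-10,-4,2,-7]
j=7: v[7]=8 > -7 → no swap
j=8: v[8]=-10 ≤ -7 → i=1, swap v[1],v[8] → [-8,-10,4,-3,3,-1,9,8,6,-4,2,-7]
j=9: v[9]=-4 > -7 → no swap
j=10: v[10]=2 > -7 → no swap
final swap v[2],v[11] → [-8,-10,-7,-3,3,-1,9,8,6,-4,2,4]; return 2

[-8,-10,-7,-3,3,-1,9,8,6,-4,2,4]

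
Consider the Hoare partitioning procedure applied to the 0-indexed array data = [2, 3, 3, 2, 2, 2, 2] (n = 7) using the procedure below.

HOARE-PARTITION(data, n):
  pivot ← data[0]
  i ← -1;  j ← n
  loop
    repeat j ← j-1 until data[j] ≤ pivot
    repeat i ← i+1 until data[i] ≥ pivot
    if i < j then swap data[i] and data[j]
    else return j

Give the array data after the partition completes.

[2, 2, 2, 2, 3, 3, 2]

pivot = data[0] = 2; i = -1, j = 7
j→6 (data[6]=2≤2), i→0 (data[0]=2≥2); i<j, swap → [2, 3, 3, 2, 2, 2, 2]
j→5 (data[5]=2≤2), i→1 (data[1]=3≥2); i<j, swap → [2, 2, 3, 2, 2, 3, 2]
j→4 (data[4]=2≤2), i→2 (data[2]=3≥2); i<j, swap → [2, 2, 2, 2, 3, 3, 2]
j→3, i→3; i≥j, return j=3. data = [2, 2, 2, 2, 3, 3, 2]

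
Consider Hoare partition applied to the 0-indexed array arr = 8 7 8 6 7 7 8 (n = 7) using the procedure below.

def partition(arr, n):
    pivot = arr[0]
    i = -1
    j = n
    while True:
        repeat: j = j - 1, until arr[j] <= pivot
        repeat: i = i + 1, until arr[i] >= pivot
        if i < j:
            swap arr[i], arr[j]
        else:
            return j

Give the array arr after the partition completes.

8 7 7 6 7 8 8

pivot = arr[0] = 8; i = -1, j = 7
j→6 (arr[6]=8≤8), i→0 (arr[0]=8≥8); i<j, swap → 8 7 8 6 7 7 8
j→5 (arr[5]=7≤8), i→2 (arr[2]=8≥8); i<j, swap → 8 7 7 6 7 8 8
j→4, i→5; i≥j, return j=4. arr = 8 7 7 6 7 8 8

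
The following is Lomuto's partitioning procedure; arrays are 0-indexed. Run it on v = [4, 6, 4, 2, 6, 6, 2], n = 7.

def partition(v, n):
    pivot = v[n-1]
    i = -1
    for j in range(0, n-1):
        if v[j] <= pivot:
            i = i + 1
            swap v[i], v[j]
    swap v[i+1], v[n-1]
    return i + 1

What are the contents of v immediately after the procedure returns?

pivot = v[6] = 2; i = -1
j=0: v[0]=4 > 2 → no swap
j=1: v[1]=6 > 2 → no swap
j=2: v[2]=4 > 2 → no swap
j=3: v[3]=2 ≤ 2 → i=0, swap v[0],v[3] → [2, 6, 4, 4, 6, 6, 2]
j=4: v[4]=6 > 2 → no swap
j=5: v[5]=6 > 2 → no swap
final swap v[1],v[6] → [2, 2, 4, 4, 6, 6, 6]; return 1

[2, 2, 4, 4, 6, 6, 6]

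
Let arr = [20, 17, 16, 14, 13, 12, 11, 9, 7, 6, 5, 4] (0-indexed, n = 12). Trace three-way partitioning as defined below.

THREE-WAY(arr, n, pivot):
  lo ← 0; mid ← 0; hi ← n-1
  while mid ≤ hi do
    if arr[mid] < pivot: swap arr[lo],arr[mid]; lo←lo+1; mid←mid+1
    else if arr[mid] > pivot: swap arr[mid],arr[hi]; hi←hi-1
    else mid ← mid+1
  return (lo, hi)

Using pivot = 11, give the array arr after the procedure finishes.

[4, 5, 6, 7, 9, 11, 12, 13, 14, 16, 17, 20]

pivot = 11; lo=0, mid=0, hi=11
arr[mid]=20>11: swap arr[0],arr[11]; hi=10 → [4, 17, 16, 14, 13, 12, 11, 9, 7, 6, 5, 20]
arr[mid]=4<11: swap arr[0],arr[0]; lo=1,mid=1 → [4, 17, 16, 14, 13, 12, 11, 9, 7, 6, 5, 20]
arr[mid]=17>11: swap arr[1],arr[10]; hi=9 → [4, 5, 16, 14, 13, 12, 11, 9, 7, 6, 17, 20]
arr[mid]=5<11: swap arr[1],arr[1]; lo=2,mid=2 → [4, 5, 16, 14, 13, 12, 11, 9, 7, 6, 17, 20]
arr[mid]=16>11: swap arr[2],arr[9]; hi=8 → [4, 5, 6, 14, 13, 12, 11, 9, 7, 16, 17, 20]
arr[mid]=6<11: swap arr[2],arr[2]; lo=3,mid=3 → [4, 5, 6, 14, 13, 12, 11, 9, 7, 16, 17, 20]
arr[mid]=14>11: swap arr[3],arr[8]; hi=7 → [4, 5, 6, 7, 13, 12, 11, 9, 14, 16, 17, 20]
arr[mid]=7<11: swap arr[3],arr[3]; lo=4,mid=4 → [4, 5, 6, 7, 13, 12, 11, 9, 14, 16, 17, 20]
arr[mid]=13>11: swap arr[4],arr[7]; hi=6 → [4, 5, 6, 7, 9, 12, 11, 13, 14, 16, 17, 20]
arr[mid]=9<11: swap arr[4],arr[4]; lo=5,mid=5 → [4, 5, 6, 7, 9, 12, 11, 13, 14, 16, 17, 20]
arr[mid]=12>11: swap arr[5],arr[6]; hi=5 → [4, 5, 6, 7, 9, 11, 12, 13, 14, 16, 17, 20]
arr[mid]=11=11: mid=6
end: lo=5, hi=5; arr = [4, 5, 6, 7, 9, 11, 12, 13, 14, 16, 17, 20]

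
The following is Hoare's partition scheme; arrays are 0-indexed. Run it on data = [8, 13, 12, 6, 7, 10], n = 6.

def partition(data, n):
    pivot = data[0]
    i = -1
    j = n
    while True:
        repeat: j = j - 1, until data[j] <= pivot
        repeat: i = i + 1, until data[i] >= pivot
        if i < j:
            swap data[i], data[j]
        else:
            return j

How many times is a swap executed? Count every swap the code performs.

2

pivot = data[0] = 8; i = -1, j = 6
j→4 (data[4]=7≤8), i→0 (data[0]=8≥8); i<j, swap → [7, 13, 12, 6, 8, 10]
j→3 (data[3]=6≤8), i→1 (data[1]=13≥8); i<j, swap → [7, 6, 12, 13, 8, 10]
j→1, i→2; i≥j, return j=1. data = [7, 6, 12, 13, 8, 10]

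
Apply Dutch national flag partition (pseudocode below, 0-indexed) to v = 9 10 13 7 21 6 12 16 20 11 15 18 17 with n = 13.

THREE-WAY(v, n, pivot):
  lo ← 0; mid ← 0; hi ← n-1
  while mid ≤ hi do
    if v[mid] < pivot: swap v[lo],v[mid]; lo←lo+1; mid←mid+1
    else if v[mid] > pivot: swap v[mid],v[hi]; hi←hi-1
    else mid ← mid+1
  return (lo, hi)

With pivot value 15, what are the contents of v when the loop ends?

9 10 13 7 6 12 11 15 20 16 18 17 21

pivot = 15; lo=0, mid=0, hi=12
v[mid]=9<15: swap v[0],v[0]; lo=1,mid=1 → 9 10 13 7 21 6 12 16 20 11 15 18 17
v[mid]=10<15: swap v[1],v[1]; lo=2,mid=2 → 9 10 13 7 21 6 12 16 20 11 15 18 17
v[mid]=13<15: swap v[2],v[2]; lo=3,mid=3 → 9 10 13 7 21 6 12 16 20 11 15 18 17
v[mid]=7<15: swap v[3],v[3]; lo=4,mid=4 → 9 10 13 7 21 6 12 16 20 11 15 18 17
v[mid]=21>15: swap v[4],v[12]; hi=11 → 9 10 13 7 17 6 12 16 20 11 15 18 21
v[mid]=17>15: swap v[4],v[11]; hi=10 → 9 10 13 7 18 6 12 16 20 11 15 17 21
v[mid]=18>15: swap v[4],v[10]; hi=9 → 9 10 13 7 15 6 12 16 20 11 18 17 21
v[mid]=15=15: mid=5
v[mid]=6<15: swap v[4],v[5]; lo=5,mid=6 → 9 10 13 7 6 15 12 16 20 11 18 17 21
v[mid]=12<15: swap v[5],v[6]; lo=6,mid=7 → 9 10 13 7 6 12 15 16 20 11 18 17 21
v[mid]=16>15: swap v[7],v[9]; hi=8 → 9 10 13 7 6 12 15 11 20 16 18 17 21
v[mid]=11<15: swap v[6],v[7]; lo=7,mid=8 → 9 10 13 7 6 12 11 15 20 16 18 17 21
v[mid]=20>15: swap v[8],v[8]; hi=7 → 9 10 13 7 6 12 11 15 20 16 18 17 21
end: lo=7, hi=7; v = 9 10 13 7 6 12 11 15 20 16 18 17 21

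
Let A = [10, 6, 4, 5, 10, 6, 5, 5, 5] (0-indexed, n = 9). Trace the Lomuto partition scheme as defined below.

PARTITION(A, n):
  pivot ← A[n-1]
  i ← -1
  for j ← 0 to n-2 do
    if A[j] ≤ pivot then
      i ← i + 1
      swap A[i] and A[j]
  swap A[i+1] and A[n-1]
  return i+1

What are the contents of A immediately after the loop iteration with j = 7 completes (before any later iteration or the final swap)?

pivot=5, i=-1
j=0: 10>5, skip
j=1: 6>5, skip
j=2: 4≤5, i=0, swap(0,2) ⇒ [4, 6, 10, 5, 10, 6, 5, 5, 5]
j=3: 5≤5, i=1, swap(1,3) ⇒ [4, 5, 10, 6, 10, 6, 5, 5, 5]
j=4: 10>5, skip
j=5: 6>5, skip
j=6: 5≤5, i=2, swap(2,6) ⇒ [4, 5, 5, 6, 10, 6, 10, 5, 5]
j=7: 5≤5, i=3, swap(3,7) ⇒ [4, 5, 5, 5, 10, 6, 10, 6, 5]
(after j=7) A = [4, 5, 5, 5, 10, 6, 10, 6, 5]

[4, 5, 5, 5, 10, 6, 10, 6, 5]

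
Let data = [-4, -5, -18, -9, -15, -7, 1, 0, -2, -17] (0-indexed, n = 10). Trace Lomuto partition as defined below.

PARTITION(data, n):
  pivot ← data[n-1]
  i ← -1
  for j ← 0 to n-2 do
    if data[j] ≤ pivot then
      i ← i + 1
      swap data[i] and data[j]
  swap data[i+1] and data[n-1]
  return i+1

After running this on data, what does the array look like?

[-18, -17, -4, -9, -15, -7, 1, 0, -2, -5]

pivot = data[9] = -17; i = -1
j=0: data[0]=-4 > -17 → no swap
j=1: data[1]=-5 > -17 → no swap
j=2: data[2]=-18 ≤ -17 → i=0, swap data[0],data[2] → [-18, -5, -4, -9, -15, -7, 1, 0, -2, -17]
j=3: data[3]=-9 > -17 → no swap
j=4: data[4]=-15 > -17 → no swap
j=5: data[5]=-7 > -17 → no swap
j=6: data[6]=1 > -17 → no swap
j=7: data[7]=0 > -17 → no swap
j=8: data[8]=-2 > -17 → no swap
final swap data[1],data[9] → [-18, -17, -4, -9, -15, -7, 1, 0, -2, -5]; return 1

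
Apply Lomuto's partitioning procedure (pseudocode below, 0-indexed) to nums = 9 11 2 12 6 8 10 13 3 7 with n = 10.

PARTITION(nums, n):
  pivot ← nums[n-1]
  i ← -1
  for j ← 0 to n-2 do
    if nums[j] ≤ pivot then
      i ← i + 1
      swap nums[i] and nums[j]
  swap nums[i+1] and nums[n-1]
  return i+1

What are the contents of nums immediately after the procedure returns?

pivot = nums[9] = 7; i = -1
j=0: nums[0]=9 > 7 → no swap
j=1: nums[1]=11 > 7 → no swap
j=2: nums[2]=2 ≤ 7 → i=0, swap nums[0],nums[2] → 2 11 9 12 6 8 10 13 3 7
j=3: nums[3]=12 > 7 → no swap
j=4: nums[4]=6 ≤ 7 → i=1, swap nums[1],nums[4] → 2 6 9 12 11 8 10 13 3 7
j=5: nums[5]=8 > 7 → no swap
j=6: nums[6]=10 > 7 → no swap
j=7: nums[7]=13 > 7 → no swap
j=8: nums[8]=3 ≤ 7 → i=2, swap nums[2],nums[8] → 2 6 3 12 11 8 10 13 9 7
final swap nums[3],nums[9] → 2 6 3 7 11 8 10 13 9 12; return 3

2 6 3 7 11 8 10 13 9 12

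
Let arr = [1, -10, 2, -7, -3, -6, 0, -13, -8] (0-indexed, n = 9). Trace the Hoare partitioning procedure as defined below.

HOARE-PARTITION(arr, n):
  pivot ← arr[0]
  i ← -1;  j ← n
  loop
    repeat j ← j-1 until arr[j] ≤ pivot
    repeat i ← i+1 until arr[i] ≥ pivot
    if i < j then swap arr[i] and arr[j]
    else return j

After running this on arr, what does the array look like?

pivot = arr[0] = 1; i = -1, j = 9
j→8 (arr[8]=-8≤1), i→0 (arr[0]=1≥1); i<j, swap → [-8, -10, 2, -7, -3, -6, 0, -13, 1]
j→7 (arr[7]=-13≤1), i→2 (arr[2]=2≥1); i<j, swap → [-8, -10, -13, -7, -3, -6, 0, 2, 1]
j→6, i→7; i≥j, return j=6. arr = [-8, -10, -13, -7, -3, -6, 0, 2, 1]

[-8, -10, -13, -7, -3, -6, 0, 2, 1]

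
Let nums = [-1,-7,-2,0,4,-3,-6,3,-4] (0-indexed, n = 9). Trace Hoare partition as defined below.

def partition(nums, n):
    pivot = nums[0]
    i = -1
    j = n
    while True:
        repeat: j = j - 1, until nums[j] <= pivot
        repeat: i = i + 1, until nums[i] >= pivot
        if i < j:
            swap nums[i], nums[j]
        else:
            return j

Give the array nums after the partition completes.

[-4,-7,-2,-6,-3,4,0,3,-1]

pivot = nums[0] = -1; i = -1, j = 9
j→8 (nums[8]=-4≤-1), i→0 (nums[0]=-1≥-1); i<j, swap → [-4,-7,-2,0,4,-3,-6,3,-1]
j→6 (nums[6]=-6≤-1), i→3 (nums[3]=0≥-1); i<j, swap → [-4,-7,-2,-6,4,-3,0,3,-1]
j→5 (nums[5]=-3≤-1), i→4 (nums[4]=4≥-1); i<j, swap → [-4,-7,-2,-6,-3,4,0,3,-1]
j→4, i→5; i≥j, return j=4. nums = [-4,-7,-2,-6,-3,4,0,3,-1]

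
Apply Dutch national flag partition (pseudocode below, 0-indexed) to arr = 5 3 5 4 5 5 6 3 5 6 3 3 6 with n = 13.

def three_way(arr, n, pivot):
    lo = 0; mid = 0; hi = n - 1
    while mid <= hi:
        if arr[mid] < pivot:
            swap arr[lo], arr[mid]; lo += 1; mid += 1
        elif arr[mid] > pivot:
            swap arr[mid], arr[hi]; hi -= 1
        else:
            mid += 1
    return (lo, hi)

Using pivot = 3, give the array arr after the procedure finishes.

lo=0 mid=0 hi=12
5>3: swap(0,12), hi=11 ⇒ 6 3 5 4 5 5 6 3 5 6 3 3 5
6>3: swap(0,11), hi=10 ⇒ 3 3 5 4 5 5 6 3 5 6 3 6 5
3=3: mid=1
3=3: mid=2
5>3: swap(2,10), hi=9 ⇒ 3 3 3 4 5 5 6 3 5 6 5 6 5
3=3: mid=3
4>3: swap(3,9), hi=8 ⇒ 3 3 3 6 5 5 6 3 5 4 5 6 5
6>3: swap(3,8), hi=7 ⇒ 3 3 3 5 5 5 6 3 6 4 5 6 5
5>3: swap(3,7), hi=6 ⇒ 3 3 3 3 5 5 6 5 6 4 5 6 5
3=3: mid=4
5>3: swap(4,6), hi=5 ⇒ 3 3 3 3 6 5 5 5 6 4 5 6 5
6>3: swap(4,5), hi=4 ⇒ 3 3 3 3 5 6 5 5 6 4 5 6 5
5>3: swap(4,4), hi=3 ⇒ 3 3 3 3 5 6 5 5 6 4 5 6 5
done. lo=0 hi=3; arr=3 3 3 3 5 6 5 5 6 4 5 6 5

3 3 3 3 5 6 5 5 6 4 5 6 5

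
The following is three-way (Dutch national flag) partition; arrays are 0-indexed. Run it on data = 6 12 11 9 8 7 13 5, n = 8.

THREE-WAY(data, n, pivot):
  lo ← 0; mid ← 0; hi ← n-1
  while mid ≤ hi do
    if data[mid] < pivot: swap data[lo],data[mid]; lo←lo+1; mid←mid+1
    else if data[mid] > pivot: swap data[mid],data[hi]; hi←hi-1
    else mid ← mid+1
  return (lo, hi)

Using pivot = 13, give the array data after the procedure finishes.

6 12 11 9 8 7 5 13

lo=0 mid=0 hi=7
6<13: swap(0,0), lo=1 mid=1 ⇒ 6 12 11 9 8 7 13 5
12<13: swap(1,1), lo=2 mid=2 ⇒ 6 12 11 9 8 7 13 5
11<13: swap(2,2), lo=3 mid=3 ⇒ 6 12 11 9 8 7 13 5
9<13: swap(3,3), lo=4 mid=4 ⇒ 6 12 11 9 8 7 13 5
8<13: swap(4,4), lo=5 mid=5 ⇒ 6 12 11 9 8 7 13 5
7<13: swap(5,5), lo=6 mid=6 ⇒ 6 12 11 9 8 7 13 5
13=13: mid=7
5<13: swap(6,7), lo=7 mid=8 ⇒ 6 12 11 9 8 7 5 13
done. lo=7 hi=7; data=6 12 11 9 8 7 5 13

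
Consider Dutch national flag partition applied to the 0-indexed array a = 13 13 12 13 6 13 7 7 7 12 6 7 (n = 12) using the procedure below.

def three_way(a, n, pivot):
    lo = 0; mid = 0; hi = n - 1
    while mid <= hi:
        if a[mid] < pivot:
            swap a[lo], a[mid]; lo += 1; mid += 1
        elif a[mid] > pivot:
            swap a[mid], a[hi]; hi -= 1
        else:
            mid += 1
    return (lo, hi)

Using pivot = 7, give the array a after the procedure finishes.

lo=0 mid=0 hi=11
13>7: swap(0,11), hi=10 ⇒ 7 13 12 13 6 13 7 7 7 12 6 13
7=7: mid=1
13>7: swap(1,10), hi=9 ⇒ 7 6 12 13 6 13 7 7 7 12 13 13
6<7: swap(0,1), lo=1 mid=2 ⇒ 6 7 12 13 6 13 7 7 7 12 13 13
12>7: swap(2,9), hi=8 ⇒ 6 7 12 13 6 13 7 7 7 12 13 13
12>7: swap(2,8), hi=7 ⇒ 6 7 7 13 6 13 7 7 12 12 13 13
7=7: mid=3
13>7: swap(3,7), hi=6 ⇒ 6 7 7 7 6 13 7 13 12 12 13 13
7=7: mid=4
6<7: swap(1,4), lo=2 mid=5 ⇒ 6 6 7 7 7 13 7 13 12 12 13 13
13>7: swap(5,6), hi=5 ⇒ 6 6 7 7 7 7 13 13 12 12 13 13
7=7: mid=6
done. lo=2 hi=5; a=6 6 7 7 7 7 13 13 12 12 13 13

6 6 7 7 7 7 13 13 12 12 13 13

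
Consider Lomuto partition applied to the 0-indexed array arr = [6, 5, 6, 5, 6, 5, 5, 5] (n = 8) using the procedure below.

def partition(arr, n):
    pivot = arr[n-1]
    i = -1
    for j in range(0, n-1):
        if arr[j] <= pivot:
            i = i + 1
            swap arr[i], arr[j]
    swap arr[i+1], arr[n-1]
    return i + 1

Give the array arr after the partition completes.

[5, 5, 5, 5, 5, 6, 6, 6]

pivot = arr[7] = 5; i = -1
j=0: arr[0]=6 > 5 → no swap
j=1: arr[1]=5 ≤ 5 → i=0, swap arr[0],arr[1] → [5, 6, 6, 5, 6, 5, 5, 5]
j=2: arr[2]=6 > 5 → no swap
j=3: arr[3]=5 ≤ 5 → i=1, swap arr[1],arr[3] → [5, 5, 6, 6, 6, 5, 5, 5]
j=4: arr[4]=6 > 5 → no swap
j=5: arr[5]=5 ≤ 5 → i=2, swap arr[2],arr[5] → [5, 5, 5, 6, 6, 6, 5, 5]
j=6: arr[6]=5 ≤ 5 → i=3, swap arr[3],arr[6] → [5, 5, 5, 5, 6, 6, 6, 5]
final swap arr[4],arr[7] → [5, 5, 5, 5, 5, 6, 6, 6]; return 4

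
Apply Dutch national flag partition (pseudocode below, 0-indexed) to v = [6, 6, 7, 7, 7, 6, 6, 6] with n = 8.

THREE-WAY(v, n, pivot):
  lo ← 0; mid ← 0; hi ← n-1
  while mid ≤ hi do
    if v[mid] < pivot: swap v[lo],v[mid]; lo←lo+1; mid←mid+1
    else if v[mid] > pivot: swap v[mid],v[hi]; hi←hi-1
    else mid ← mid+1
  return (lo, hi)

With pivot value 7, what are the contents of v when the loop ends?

pivot = 7; lo=0, mid=0, hi=7
v[mid]=6<7: swap v[0],v[0]; lo=1,mid=1 → [6, 6, 7, 7, 7, 6, 6, 6]
v[mid]=6<7: swap v[1],v[1]; lo=2,mid=2 → [6, 6, 7, 7, 7, 6, 6, 6]
v[mid]=7=7: mid=3
v[mid]=7=7: mid=4
v[mid]=7=7: mid=5
v[mid]=6<7: swap v[2],v[5]; lo=3,mid=6 → [6, 6, 6, 7, 7, 7, 6, 6]
v[mid]=6<7: swap v[3],v[6]; lo=4,mid=7 → [6, 6, 6, 6, 7, 7, 7, 6]
v[mid]=6<7: swap v[4],v[7]; lo=5,mid=8 → [6, 6, 6, 6, 6, 7, 7, 7]
end: lo=5, hi=7; v = [6, 6, 6, 6, 6, 7, 7, 7]

[6, 6, 6, 6, 6, 7, 7, 7]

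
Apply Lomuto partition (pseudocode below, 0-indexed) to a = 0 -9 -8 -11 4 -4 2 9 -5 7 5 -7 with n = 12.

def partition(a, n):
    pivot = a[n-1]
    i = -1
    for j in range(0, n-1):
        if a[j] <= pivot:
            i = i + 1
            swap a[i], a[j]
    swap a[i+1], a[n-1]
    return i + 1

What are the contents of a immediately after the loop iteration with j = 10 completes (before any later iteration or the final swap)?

pivot=-7, i=-1
j=0: 0>-7, skip
j=1: -9≤-7, i=0, swap(0,1) ⇒ -9 0 -8 -11 4 -4 2 9 -5 7 5 -7
j=2: -8≤-7, i=1, swap(1,2) ⇒ -9 -8 0 -11 4 -4 2 9 -5 7 5 -7
j=3: -11≤-7, i=2, swap(2,3) ⇒ -9 -8 -11 0 4 -4 2 9 -5 7 5 -7
j=4: 4>-7, skip
j=5: -4>-7, skip
j=6: 2>-7, skip
j=7: 9>-7, skip
j=8: -5>-7, skip
j=9: 7>-7, skip
j=10: 5>-7, skip
(after j=10) a = -9 -8 -11 0 4 -4 2 9 -5 7 5 -7

-9 -8 -11 0 4 -4 2 9 -5 7 5 -7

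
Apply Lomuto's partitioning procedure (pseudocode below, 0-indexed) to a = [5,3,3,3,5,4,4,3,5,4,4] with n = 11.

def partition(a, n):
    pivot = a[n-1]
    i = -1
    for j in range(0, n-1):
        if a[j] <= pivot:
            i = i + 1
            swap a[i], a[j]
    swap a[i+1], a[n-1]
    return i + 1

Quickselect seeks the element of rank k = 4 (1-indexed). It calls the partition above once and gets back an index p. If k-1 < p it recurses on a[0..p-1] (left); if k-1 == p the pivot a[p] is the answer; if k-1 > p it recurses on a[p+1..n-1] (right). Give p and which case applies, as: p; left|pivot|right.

7; left

pivot = a[10] = 4; i = -1
j=0: a[0]=5 > 4 → no swap
j=1: a[1]=3 ≤ 4 → i=0, swap a[0],a[1] → [3,5,3,3,5,4,4,3,5,4,4]
j=2: a[2]=3 ≤ 4 → i=1, swap a[1],a[2] → [3,3,5,3,5,4,4,3,5,4,4]
j=3: a[3]=3 ≤ 4 → i=2, swap a[2],a[3] → [3,3,3,5,5,4,4,3,5,4,4]
j=4: a[4]=5 > 4 → no swap
j=5: a[5]=4 ≤ 4 → i=3, swap a[3],a[5] → [3,3,3,4,5,5,4,3,5,4,4]
j=6: a[6]=4 ≤ 4 → i=4, swap a[4],a[6] → [3,3,3,4,4,5,5,3,5,4,4]
j=7: a[7]=3 ≤ 4 → i=5, swap a[5],a[7] → [3,3,3,4,4,3,5,5,5,4,4]
j=8: a[8]=5 > 4 → no swap
j=9: a[9]=4 ≤ 4 → i=6, swap a[6],a[9] → [3,3,3,4,4,3,4,5,5,5,4]
final swap a[7],a[10] → [3,3,3,4,4,3,4,4,5,5,5]; return 7
p = 7; k-1 = 3 < 7 ⇒ left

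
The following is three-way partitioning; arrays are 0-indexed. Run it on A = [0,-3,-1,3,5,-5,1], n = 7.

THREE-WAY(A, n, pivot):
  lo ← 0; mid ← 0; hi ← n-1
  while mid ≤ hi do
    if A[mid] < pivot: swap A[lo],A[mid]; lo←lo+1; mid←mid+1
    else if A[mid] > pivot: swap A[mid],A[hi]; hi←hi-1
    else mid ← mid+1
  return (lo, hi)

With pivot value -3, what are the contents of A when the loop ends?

lo=0 mid=0 hi=6
0>-3: swap(0,6), hi=5 ⇒ [1,-3,-1,3,5,-5,0]
1>-3: swap(0,5), hi=4 ⇒ [-5,-3,-1,3,5,1,0]
-5<-3: swap(0,0), lo=1 mid=1 ⇒ [-5,-3,-1,3,5,1,0]
-3=-3: mid=2
-1>-3: swap(2,4), hi=3 ⇒ [-5,-3,5,3,-1,1,0]
5>-3: swap(2,3), hi=2 ⇒ [-5,-3,3,5,-1,1,0]
3>-3: swap(2,2), hi=1 ⇒ [-5,-3,3,5,-1,1,0]
done. lo=1 hi=1; A=[-5,-3,3,5,-1,1,0]

[-5,-3,3,5,-1,1,0]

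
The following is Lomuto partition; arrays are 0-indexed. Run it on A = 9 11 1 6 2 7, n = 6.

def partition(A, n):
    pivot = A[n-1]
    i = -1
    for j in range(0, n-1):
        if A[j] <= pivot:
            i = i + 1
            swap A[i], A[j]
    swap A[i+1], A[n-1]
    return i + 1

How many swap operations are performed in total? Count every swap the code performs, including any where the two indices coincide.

pivot=7, i=-1
j=0: 9>7, skip
j=1: 11>7, skip
j=2: 1≤7, i=0, swap(0,2) ⇒ 1 11 9 6 2 7
j=3: 6≤7, i=1, swap(1,3) ⇒ 1 6 9 11 2 7
j=4: 2≤7, i=2, swap(2,4) ⇒ 1 6 2 11 9 7
swap(3,5) ⇒ 1 6 2 7 9 11; return 3

4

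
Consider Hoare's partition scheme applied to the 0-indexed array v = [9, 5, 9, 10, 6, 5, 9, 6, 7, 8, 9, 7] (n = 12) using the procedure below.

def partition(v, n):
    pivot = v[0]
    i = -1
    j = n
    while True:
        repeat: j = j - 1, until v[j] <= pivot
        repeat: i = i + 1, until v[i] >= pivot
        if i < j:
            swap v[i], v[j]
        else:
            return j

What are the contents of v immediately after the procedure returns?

pivot=9
j stops at 11 (7), i stops at 0 (9); swap ⇒ [7, 5, 9, 10, 6, 5, 9, 6, 7, 8, 9, 9]
j stops at 10 (9), i stops at 2 (9); swap ⇒ [7, 5, 9, 10, 6, 5, 9, 6, 7, 8, 9, 9]
j stops at 9 (8), i stops at 3 (10); swap ⇒ [7, 5, 9, 8, 6, 5, 9, 6, 7, 10, 9, 9]
j stops at 8 (7), i stops at 6 (9); swap ⇒ [7, 5, 9, 8, 6, 5, 7, 6, 9, 10, 9, 9]
j stops at 7, i stops at 8; i≥j ⇒ return 7. v=[7, 5, 9, 8, 6, 5, 7, 6, 9, 10, 9, 9]

[7, 5, 9, 8, 6, 5, 7, 6, 9, 10, 9, 9]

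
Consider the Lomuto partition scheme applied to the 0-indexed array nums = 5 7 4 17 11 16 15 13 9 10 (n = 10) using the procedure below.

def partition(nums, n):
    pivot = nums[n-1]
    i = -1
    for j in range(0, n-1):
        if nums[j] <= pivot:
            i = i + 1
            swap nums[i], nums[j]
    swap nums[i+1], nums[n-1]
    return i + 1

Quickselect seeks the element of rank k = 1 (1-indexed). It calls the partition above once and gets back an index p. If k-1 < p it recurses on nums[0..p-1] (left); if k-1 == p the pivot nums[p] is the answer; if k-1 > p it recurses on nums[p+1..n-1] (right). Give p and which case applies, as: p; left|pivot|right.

pivot = nums[9] = 10; i = -1
j=0: nums[0]=5 ≤ 10 → i=0, swap nums[0],nums[0] (no change) → 5 7 4 17 11 16 15 13 9 10
j=1: nums[1]=7 ≤ 10 → i=1, swap nums[1],nums[1] (no change) → 5 7 4 17 11 16 15 13 9 10
j=2: nums[2]=4 ≤ 10 → i=2, swap nums[2],nums[2] (no change) → 5 7 4 17 11 16 15 13 9 10
j=3: nums[3]=17 > 10 → no swap
j=4: nums[4]=11 > 10 → no swap
j=5: nums[5]=16 > 10 → no swap
j=6: nums[6]=15 > 10 → no swap
j=7: nums[7]=13 > 10 → no swap
j=8: nums[8]=9 ≤ 10 → i=3, swap nums[3],nums[8] → 5 7 4 9 11 16 15 13 17 10
final swap nums[4],nums[9] → 5 7 4 9 10 16 15 13 17 11; return 4
p = 4; k-1 = 0 < 4 ⇒ left

4; left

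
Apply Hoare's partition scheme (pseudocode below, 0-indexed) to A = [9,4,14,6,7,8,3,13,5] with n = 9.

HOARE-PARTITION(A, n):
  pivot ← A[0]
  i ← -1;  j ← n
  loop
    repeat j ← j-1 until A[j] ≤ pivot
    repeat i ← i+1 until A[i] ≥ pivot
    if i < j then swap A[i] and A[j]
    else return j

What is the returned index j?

5

pivot = A[0] = 9; i = -1, j = 9
j→8 (A[8]=5≤9), i→0 (A[0]=9≥9); i<j, swap → [5,4,14,6,7,8,3,13,9]
j→6 (A[6]=3≤9), i→2 (A[2]=14≥9); i<j, swap → [5,4,3,6,7,8,14,13,9]
j→5, i→6; i≥j, return j=5. A = [5,4,3,6,7,8,14,13,9]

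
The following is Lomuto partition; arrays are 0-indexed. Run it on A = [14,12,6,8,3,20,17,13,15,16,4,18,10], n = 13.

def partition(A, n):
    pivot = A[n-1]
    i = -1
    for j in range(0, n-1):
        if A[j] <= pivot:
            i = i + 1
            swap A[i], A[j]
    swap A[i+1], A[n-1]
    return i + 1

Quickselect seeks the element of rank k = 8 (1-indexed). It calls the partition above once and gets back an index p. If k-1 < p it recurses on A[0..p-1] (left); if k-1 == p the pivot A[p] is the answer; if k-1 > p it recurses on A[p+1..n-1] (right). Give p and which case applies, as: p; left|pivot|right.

pivot=10, i=-1
j=0: 14>10, skip
j=1: 12>10, skip
j=2: 6≤10, i=0, swap(0,2) ⇒ [6,12,14,8,3,20,17,13,15,16,4,18,10]
j=3: 8≤10, i=1, swap(1,3) ⇒ [6,8,14,12,3,20,17,13,15,16,4,18,10]
j=4: 3≤10, i=2, swap(2,4) ⇒ [6,8,3,12,14,20,17,13,15,16,4,18,10]
j=5: 20>10, skip
j=6: 17>10, skip
j=7: 13>10, skip
j=8: 15>10, skip
j=9: 16>10, skip
j=10: 4≤10, i=3, swap(3,10) ⇒ [6,8,3,4,14,20,17,13,15,16,12,18,10]
j=11: 18>10, skip
swap(4,12) ⇒ [6,8,3,4,10,20,17,13,15,16,12,18,14]; return 4
p = 4; k-1 = 7 > 4 ⇒ right

4; right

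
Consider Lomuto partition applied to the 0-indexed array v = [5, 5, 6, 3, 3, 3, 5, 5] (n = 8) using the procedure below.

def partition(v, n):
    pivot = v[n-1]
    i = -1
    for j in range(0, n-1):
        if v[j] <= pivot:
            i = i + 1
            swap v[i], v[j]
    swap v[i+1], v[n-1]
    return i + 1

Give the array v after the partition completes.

pivot = v[7] = 5; i = -1
j=0: v[0]=5 ≤ 5 → i=0, swap v[0],v[0] (no change) → [5, 5, 6, 3, 3, 3, 5, 5]
j=1: v[1]=5 ≤ 5 → i=1, swap v[1],v[1] (no change) → [5, 5, 6, 3, 3, 3, 5, 5]
j=2: v[2]=6 > 5 → no swap
j=3: v[3]=3 ≤ 5 → i=2, swap v[2],v[3] → [5, 5, 3, 6, 3, 3, 5, 5]
j=4: v[4]=3 ≤ 5 → i=3, swap v[3],v[4] → [5, 5, 3, 3, 6, 3, 5, 5]
j=5: v[5]=3 ≤ 5 → i=4, swap v[4],v[5] → [5, 5, 3, 3, 3, 6, 5, 5]
j=6: v[6]=5 ≤ 5 → i=5, swap v[5],v[6] → [5, 5, 3, 3, 3, 5, 6, 5]
final swap v[6],v[7] → [5, 5, 3, 3, 3, 5, 5, 6]; return 6

[5, 5, 3, 3, 3, 5, 5, 6]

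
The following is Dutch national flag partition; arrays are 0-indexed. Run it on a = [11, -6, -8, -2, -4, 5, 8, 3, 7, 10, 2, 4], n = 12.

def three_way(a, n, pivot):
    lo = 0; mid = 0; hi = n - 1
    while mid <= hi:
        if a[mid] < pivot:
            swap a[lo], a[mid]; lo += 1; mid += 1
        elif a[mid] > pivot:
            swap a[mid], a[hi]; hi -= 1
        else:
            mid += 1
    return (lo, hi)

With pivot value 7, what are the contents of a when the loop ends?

[4, -6, -8, -2, -4, 5, 2, 3, 7, 10, 8, 11]

lo=0 mid=0 hi=11
11>7: swap(0,11), hi=10 ⇒ [4, -6, -8, -2, -4, 5, 8, 3, 7, 10, 2, 11]
4<7: swap(0,0), lo=1 mid=1 ⇒ [4, -6, -8, -2, -4, 5, 8, 3, 7, 10, 2, 11]
-6<7: swap(1,1), lo=2 mid=2 ⇒ [4, -6, -8, -2, -4, 5, 8, 3, 7, 10, 2, 11]
-8<7: swap(2,2), lo=3 mid=3 ⇒ [4, -6, -8, -2, -4, 5, 8, 3, 7, 10, 2, 11]
-2<7: swap(3,3), lo=4 mid=4 ⇒ [4, -6, -8, -2, -4, 5, 8, 3, 7, 10, 2, 11]
-4<7: swap(4,4), lo=5 mid=5 ⇒ [4, -6, -8, -2, -4, 5, 8, 3, 7, 10, 2, 11]
5<7: swap(5,5), lo=6 mid=6 ⇒ [4, -6, -8, -2, -4, 5, 8, 3, 7, 10, 2, 11]
8>7: swap(6,10), hi=9 ⇒ [4, -6, -8, -2, -4, 5, 2, 3, 7, 10, 8, 11]
2<7: swap(6,6), lo=7 mid=7 ⇒ [4, -6, -8, -2, -4, 5, 2, 3, 7, 10, 8, 11]
3<7: swap(7,7), lo=8 mid=8 ⇒ [4, -6, -8, -2, -4, 5, 2, 3, 7, 10, 8, 11]
7=7: mid=9
10>7: swap(9,9), hi=8 ⇒ [4, -6, -8, -2, -4, 5, 2, 3, 7, 10, 8, 11]
done. lo=8 hi=8; a=[4, -6, -8, -2, -4, 5, 2, 3, 7, 10, 8, 11]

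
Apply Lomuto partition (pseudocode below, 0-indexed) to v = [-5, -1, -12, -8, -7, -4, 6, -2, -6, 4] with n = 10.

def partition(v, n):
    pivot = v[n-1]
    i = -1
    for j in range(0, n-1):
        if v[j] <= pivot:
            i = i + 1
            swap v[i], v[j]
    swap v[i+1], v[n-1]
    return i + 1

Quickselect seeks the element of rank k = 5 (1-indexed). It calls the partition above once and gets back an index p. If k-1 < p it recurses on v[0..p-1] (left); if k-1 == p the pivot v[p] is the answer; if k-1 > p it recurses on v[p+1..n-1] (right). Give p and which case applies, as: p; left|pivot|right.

pivot=4, i=-1
j=0: -5≤4, i=0, swap(0,0) ⇒ [-5, -1, -12, -8, -7, -4, 6, -2, -6, 4]
j=1: -1≤4, i=1, swap(1,1) ⇒ [-5, -1, -12, -8, -7, -4, 6, -2, -6, 4]
j=2: -12≤4, i=2, swap(2,2) ⇒ [-5, -1, -12, -8, -7, -4, 6, -2, -6, 4]
j=3: -8≤4, i=3, swap(3,3) ⇒ [-5, -1, -12, -8, -7, -4, 6, -2, -6, 4]
j=4: -7≤4, i=4, swap(4,4) ⇒ [-5, -1, -12, -8, -7, -4, 6, -2, -6, 4]
j=5: -4≤4, i=5, swap(5,5) ⇒ [-5, -1, -12, -8, -7, -4, 6, -2, -6, 4]
j=6: 6>4, skip
j=7: -2≤4, i=6, swap(6,7) ⇒ [-5, -1, -12, -8, -7, -4, -2, 6, -6, 4]
j=8: -6≤4, i=7, swap(7,8) ⇒ [-5, -1, -12, -8, -7, -4, -2, -6, 6, 4]
swap(8,9) ⇒ [-5, -1, -12, -8, -7, -4, -2, -6, 4, 6]; return 8
p = 8; k-1 = 4 < 8 ⇒ left

8; left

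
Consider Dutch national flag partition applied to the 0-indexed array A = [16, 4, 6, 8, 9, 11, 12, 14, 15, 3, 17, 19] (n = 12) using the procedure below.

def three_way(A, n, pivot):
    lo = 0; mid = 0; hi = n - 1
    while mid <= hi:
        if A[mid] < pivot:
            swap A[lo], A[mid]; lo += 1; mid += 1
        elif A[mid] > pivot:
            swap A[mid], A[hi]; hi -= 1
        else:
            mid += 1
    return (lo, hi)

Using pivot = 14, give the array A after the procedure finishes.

lo=0 mid=0 hi=11
16>14: swap(0,11), hi=10 ⇒ [19, 4, 6, 8, 9, 11, 12, 14, 15, 3, 17, 16]
19>14: swap(0,10), hi=9 ⇒ [17, 4, 6, 8, 9, 11, 12, 14, 15, 3, 19, 16]
17>14: swap(0,9), hi=8 ⇒ [3, 4, 6, 8, 9, 11, 12, 14, 15, 17, 19, 16]
3<14: swap(0,0), lo=1 mid=1 ⇒ [3, 4, 6, 8, 9, 11, 12, 14, 15, 17, 19, 16]
4<14: swap(1,1), lo=2 mid=2 ⇒ [3, 4, 6, 8, 9, 11, 12, 14, 15, 17, 19, 16]
6<14: swap(2,2), lo=3 mid=3 ⇒ [3, 4, 6, 8, 9, 11, 12, 14, 15, 17, 19, 16]
8<14: swap(3,3), lo=4 mid=4 ⇒ [3, 4, 6, 8, 9, 11, 12, 14, 15, 17, 19, 16]
9<14: swap(4,4), lo=5 mid=5 ⇒ [3, 4, 6, 8, 9, 11, 12, 14, 15, 17, 19, 16]
11<14: swap(5,5), lo=6 mid=6 ⇒ [3, 4, 6, 8, 9, 11, 12, 14, 15, 17, 19, 16]
12<14: swap(6,6), lo=7 mid=7 ⇒ [3, 4, 6, 8, 9, 11, 12, 14, 15, 17, 19, 16]
14=14: mid=8
15>14: swap(8,8), hi=7 ⇒ [3, 4, 6, 8, 9, 11, 12, 14, 15, 17, 19, 16]
done. lo=7 hi=7; A=[3, 4, 6, 8, 9, 11, 12, 14, 15, 17, 19, 16]

[3, 4, 6, 8, 9, 11, 12, 14, 15, 17, 19, 16]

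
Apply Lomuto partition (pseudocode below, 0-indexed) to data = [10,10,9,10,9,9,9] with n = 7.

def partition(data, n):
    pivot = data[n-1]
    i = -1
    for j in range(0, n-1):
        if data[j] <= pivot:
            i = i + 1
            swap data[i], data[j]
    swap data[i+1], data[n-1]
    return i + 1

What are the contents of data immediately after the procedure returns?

pivot = data[6] = 9; i = -1
j=0: data[0]=10 > 9 → no swap
j=1: data[1]=10 > 9 → no swap
j=2: data[2]=9 ≤ 9 → i=0, swap data[0],data[2] → [9,10,10,10,9,9,9]
j=3: data[3]=10 > 9 → no swap
j=4: data[4]=9 ≤ 9 → i=1, swap data[1],data[4] → [9,9,10,10,10,9,9]
j=5: data[5]=9 ≤ 9 → i=2, swap data[2],data[5] → [9,9,9,10,10,10,9]
final swap data[3],data[6] → [9,9,9,9,10,10,10]; return 3

[9,9,9,9,10,10,10]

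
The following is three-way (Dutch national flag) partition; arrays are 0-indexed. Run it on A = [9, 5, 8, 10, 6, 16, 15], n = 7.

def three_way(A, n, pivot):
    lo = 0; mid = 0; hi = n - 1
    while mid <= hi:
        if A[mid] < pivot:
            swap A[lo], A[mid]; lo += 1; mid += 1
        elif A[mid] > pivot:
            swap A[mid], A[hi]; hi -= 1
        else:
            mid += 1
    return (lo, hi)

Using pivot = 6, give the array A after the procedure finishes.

pivot = 6; lo=0, mid=0, hi=6
A[mid]=9>6: swap A[0],A[6]; hi=5 → [15, 5, 8, 10, 6, 16, 9]
A[mid]=15>6: swap A[0],A[5]; hi=4 → [16, 5, 8, 10, 6, 15, 9]
A[mid]=16>6: swap A[0],A[4]; hi=3 → [6, 5, 8, 10, 16, 15, 9]
A[mid]=6=6: mid=1
A[mid]=5<6: swap A[0],A[1]; lo=1,mid=2 → [5, 6, 8, 10, 16, 15, 9]
A[mid]=8>6: swap A[2],A[3]; hi=2 → [5, 6, 10, 8, 16, 15, 9]
A[mid]=10>6: swap A[2],A[2]; hi=1 → [5, 6, 10, 8, 16, 15, 9]
end: lo=1, hi=1; A = [5, 6, 10, 8, 16, 15, 9]

[5, 6, 10, 8, 16, 15, 9]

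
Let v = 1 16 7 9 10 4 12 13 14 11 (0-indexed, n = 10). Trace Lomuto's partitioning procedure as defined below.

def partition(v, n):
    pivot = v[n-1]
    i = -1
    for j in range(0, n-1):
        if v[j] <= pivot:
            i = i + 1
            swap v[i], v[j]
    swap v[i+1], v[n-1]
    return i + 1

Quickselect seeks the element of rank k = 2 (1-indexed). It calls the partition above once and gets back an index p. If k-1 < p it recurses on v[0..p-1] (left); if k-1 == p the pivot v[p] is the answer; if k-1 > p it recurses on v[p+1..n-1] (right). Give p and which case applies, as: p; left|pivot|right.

pivot = v[9] = 11; i = -1
j=0: v[0]=1 ≤ 11 → i=0, swap v[0],v[0] (no change) → 1 16 7 9 10 4 12 13 14 11
j=1: v[1]=16 > 11 → no swap
j=2: v[2]=7 ≤ 11 → i=1, swap v[1],v[2] → 1 7 16 9 10 4 12 13 14 11
j=3: v[3]=9 ≤ 11 → i=2, swap v[2],v[3] → 1 7 9 16 10 4 12 13 14 11
j=4: v[4]=10 ≤ 11 → i=3, swap v[3],v[4] → 1 7 9 10 16 4 12 13 14 11
j=5: v[5]=4 ≤ 11 → i=4, swap v[4],v[5] → 1 7 9 10 4 16 12 13 14 11
j=6: v[6]=12 > 11 → no swap
j=7: v[7]=13 > 11 → no swap
j=8: v[8]=14 > 11 → no swap
final swap v[5],v[9] → 1 7 9 10 4 11 12 13 14 16; return 5
p = 5; k-1 = 1 < 5 ⇒ left

5; left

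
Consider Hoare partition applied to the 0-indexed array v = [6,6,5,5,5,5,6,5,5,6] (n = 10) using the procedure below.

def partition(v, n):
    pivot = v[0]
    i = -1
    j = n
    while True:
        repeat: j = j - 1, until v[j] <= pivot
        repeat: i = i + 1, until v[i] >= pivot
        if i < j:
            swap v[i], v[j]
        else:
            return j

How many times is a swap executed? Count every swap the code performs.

3

pivot=6
j stops at 9 (6), i stops at 0 (6); swap ⇒ [6,6,5,5,5,5,6,5,5,6]
j stops at 8 (5), i stops at 1 (6); swap ⇒ [6,5,5,5,5,5,6,5,6,6]
j stops at 7 (5), i stops at 6 (6); swap ⇒ [6,5,5,5,5,5,5,6,6,6]
j stops at 6, i stops at 7; i≥j ⇒ return 6. v=[6,5,5,5,5,5,5,6,6,6]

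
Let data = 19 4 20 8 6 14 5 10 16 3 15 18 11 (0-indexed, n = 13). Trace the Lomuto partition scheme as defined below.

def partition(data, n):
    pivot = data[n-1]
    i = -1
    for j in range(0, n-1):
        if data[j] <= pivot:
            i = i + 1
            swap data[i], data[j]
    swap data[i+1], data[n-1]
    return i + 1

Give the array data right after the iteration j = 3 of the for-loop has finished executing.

pivot=11, i=-1
j=0: 19>11, skip
j=1: 4≤11, i=0, swap(0,1) ⇒ 4 19 20 8 6 14 5 10 16 3 15 18 11
j=2: 20>11, skip
j=3: 8≤11, i=1, swap(1,3) ⇒ 4 8 20 19 6 14 5 10 16 3 15 18 11
(after j=3) data = 4 8 20 19 6 14 5 10 16 3 15 18 11

4 8 20 19 6 14 5 10 16 3 15 18 11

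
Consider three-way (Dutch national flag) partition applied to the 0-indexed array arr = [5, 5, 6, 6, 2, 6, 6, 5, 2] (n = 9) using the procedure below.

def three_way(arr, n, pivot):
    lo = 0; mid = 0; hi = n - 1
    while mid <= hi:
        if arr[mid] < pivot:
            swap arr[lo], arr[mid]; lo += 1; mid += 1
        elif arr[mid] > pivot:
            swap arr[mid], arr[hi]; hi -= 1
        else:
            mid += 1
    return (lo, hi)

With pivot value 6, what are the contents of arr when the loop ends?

pivot = 6; lo=0, mid=0, hi=8
arr[mid]=5<6: swap arr[0],arr[0]; lo=1,mid=1 → [5, 5, 6, 6, 2, 6, 6, 5, 2]
arr[mid]=5<6: swap arr[1],arr[1]; lo=2,mid=2 → [5, 5, 6, 6, 2, 6, 6, 5, 2]
arr[mid]=6=6: mid=3
arr[mid]=6=6: mid=4
arr[mid]=2<6: swap arr[2],arr[4]; lo=3,mid=5 → [5, 5, 2, 6, 6, 6, 6, 5, 2]
arr[mid]=6=6: mid=6
arr[mid]=6=6: mid=7
arr[mid]=5<6: swap arr[3],arr[7]; lo=4,mid=8 → [5, 5, 2, 5, 6, 6, 6, 6, 2]
arr[mid]=2<6: swap arr[4],arr[8]; lo=5,mid=9 → [5, 5, 2, 5, 2, 6, 6, 6, 6]
end: lo=5, hi=8; arr = [5, 5, 2, 5, 2, 6, 6, 6, 6]

[5, 5, 2, 5, 2, 6, 6, 6, 6]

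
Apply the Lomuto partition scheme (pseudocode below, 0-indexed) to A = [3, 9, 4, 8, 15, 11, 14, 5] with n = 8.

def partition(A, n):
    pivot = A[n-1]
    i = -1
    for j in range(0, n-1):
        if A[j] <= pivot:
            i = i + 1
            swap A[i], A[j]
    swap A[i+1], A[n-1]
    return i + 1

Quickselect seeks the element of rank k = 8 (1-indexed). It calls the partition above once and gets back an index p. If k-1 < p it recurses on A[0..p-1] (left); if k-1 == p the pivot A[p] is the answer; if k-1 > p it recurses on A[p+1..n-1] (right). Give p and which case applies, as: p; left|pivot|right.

2; right

pivot = A[7] = 5; i = -1
j=0: A[0]=3 ≤ 5 → i=0, swap A[0],A[0] (no change) → [3, 9, 4, 8, 15, 11, 14, 5]
j=1: A[1]=9 > 5 → no swap
j=2: A[2]=4 ≤ 5 → i=1, swap A[1],A[2] → [3, 4, 9, 8, 15, 11, 14, 5]
j=3: A[3]=8 > 5 → no swap
j=4: A[4]=15 > 5 → no swap
j=5: A[5]=11 > 5 → no swap
j=6: A[6]=14 > 5 → no swap
final swap A[2],A[7] → [3, 4, 5, 8, 15, 11, 14, 9]; return 2
p = 2; k-1 = 7 > 2 ⇒ right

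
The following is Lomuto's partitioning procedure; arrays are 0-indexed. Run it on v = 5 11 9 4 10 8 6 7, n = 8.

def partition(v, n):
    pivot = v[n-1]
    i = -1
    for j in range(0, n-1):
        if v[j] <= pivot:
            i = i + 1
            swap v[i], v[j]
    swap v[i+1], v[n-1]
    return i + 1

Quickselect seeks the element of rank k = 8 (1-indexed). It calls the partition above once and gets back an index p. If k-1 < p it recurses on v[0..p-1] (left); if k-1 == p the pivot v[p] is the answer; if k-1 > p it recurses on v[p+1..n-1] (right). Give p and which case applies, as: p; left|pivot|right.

3; right

pivot = v[7] = 7; i = -1
j=0: v[0]=5 ≤ 7 → i=0, swap v[0],v[0] (no change) → 5 11 9 4 10 8 6 7
j=1: v[1]=11 > 7 → no swap
j=2: v[2]=9 > 7 → no swap
j=3: v[3]=4 ≤ 7 → i=1, swap v[1],v[3] → 5 4 9 11 10 8 6 7
j=4: v[4]=10 > 7 → no swap
j=5: v[5]=8 > 7 → no swap
j=6: v[6]=6 ≤ 7 → i=2, swap v[2],v[6] → 5 4 6 11 10 8 9 7
final swap v[3],v[7] → 5 4 6 7 10 8 9 11; return 3
p = 3; k-1 = 7 > 3 ⇒ right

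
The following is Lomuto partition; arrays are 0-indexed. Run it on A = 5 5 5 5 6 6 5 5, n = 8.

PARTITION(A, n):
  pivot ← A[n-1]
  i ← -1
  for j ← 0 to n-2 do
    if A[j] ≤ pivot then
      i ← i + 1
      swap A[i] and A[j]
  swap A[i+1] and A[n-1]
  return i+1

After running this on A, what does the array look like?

5 5 5 5 5 5 6 6

pivot = A[7] = 5; i = -1
j=0: A[0]=5 ≤ 5 → i=0, swap A[0],A[0] (no change) → 5 5 5 5 6 6 5 5
j=1: A[1]=5 ≤ 5 → i=1, swap A[1],A[1] (no change) → 5 5 5 5 6 6 5 5
j=2: A[2]=5 ≤ 5 → i=2, swap A[2],A[2] (no change) → 5 5 5 5 6 6 5 5
j=3: A[3]=5 ≤ 5 → i=3, swap A[3],A[3] (no change) → 5 5 5 5 6 6 5 5
j=4: A[4]=6 > 5 → no swap
j=5: A[5]=6 > 5 → no swap
j=6: A[6]=5 ≤ 5 → i=4, swap A[4],A[6] → 5 5 5 5 5 6 6 5
final swap A[5],A[7] → 5 5 5 5 5 5 6 6; return 5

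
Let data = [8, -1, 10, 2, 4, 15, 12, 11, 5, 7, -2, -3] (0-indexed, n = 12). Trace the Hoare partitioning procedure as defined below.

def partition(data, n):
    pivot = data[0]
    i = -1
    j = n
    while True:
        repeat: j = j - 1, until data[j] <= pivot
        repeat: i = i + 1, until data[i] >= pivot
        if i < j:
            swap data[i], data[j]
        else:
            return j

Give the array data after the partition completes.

[-3, -1, -2, 2, 4, 7, 5, 11, 12, 15, 10, 8]

pivot = data[0] = 8; i = -1, j = 12
j→11 (data[11]=-3≤8), i→0 (data[0]=8≥8); i<j, swap → [-3, -1, 10, 2, 4, 15, 12, 11, 5, 7, -2, 8]
j→10 (data[10]=-2≤8), i→2 (data[2]=10≥8); i<j, swap → [-3, -1, -2, 2, 4, 15, 12, 11, 5, 7, 10, 8]
j→9 (data[9]=7≤8), i→5 (data[5]=15≥8); i<j, swap → [-3, -1, -2, 2, 4, 7, 12, 11, 5, 15, 10, 8]
j→8 (data[8]=5≤8), i→6 (data[6]=12≥8); i<j, swap → [-3, -1, -2, 2, 4, 7, 5, 11, 12, 15, 10, 8]
j→6, i→7; i≥j, return j=6. data = [-3, -1, -2, 2, 4, 7, 5, 11, 12, 15, 10, 8]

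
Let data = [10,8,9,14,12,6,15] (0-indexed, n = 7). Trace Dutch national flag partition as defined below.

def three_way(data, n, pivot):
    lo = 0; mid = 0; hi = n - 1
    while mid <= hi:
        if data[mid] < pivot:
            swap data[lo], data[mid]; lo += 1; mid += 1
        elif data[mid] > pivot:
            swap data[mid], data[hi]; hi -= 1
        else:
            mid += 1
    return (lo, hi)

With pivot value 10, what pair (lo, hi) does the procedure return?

(3, 3)

pivot = 10; lo=0, mid=0, hi=6
data[mid]=10=10: mid=1
data[mid]=8<10: swap data[0],data[1]; lo=1,mid=2 → [8,10,9,14,12,6,15]
data[mid]=9<10: swap data[1],data[2]; lo=2,mid=3 → [8,9,10,14,12,6,15]
data[mid]=14>10: swap data[3],data[6]; hi=5 → [8,9,10,15,12,6,14]
data[mid]=15>10: swap data[3],data[5]; hi=4 → [8,9,10,6,12,15,14]
data[mid]=6<10: swap data[2],data[3]; lo=3,mid=4 → [8,9,6,10,12,15,14]
data[mid]=12>10: swap data[4],data[4]; hi=3 → [8,9,6,10,12,15,14]
end: lo=3, hi=3; data = [8,9,6,10,12,15,14]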